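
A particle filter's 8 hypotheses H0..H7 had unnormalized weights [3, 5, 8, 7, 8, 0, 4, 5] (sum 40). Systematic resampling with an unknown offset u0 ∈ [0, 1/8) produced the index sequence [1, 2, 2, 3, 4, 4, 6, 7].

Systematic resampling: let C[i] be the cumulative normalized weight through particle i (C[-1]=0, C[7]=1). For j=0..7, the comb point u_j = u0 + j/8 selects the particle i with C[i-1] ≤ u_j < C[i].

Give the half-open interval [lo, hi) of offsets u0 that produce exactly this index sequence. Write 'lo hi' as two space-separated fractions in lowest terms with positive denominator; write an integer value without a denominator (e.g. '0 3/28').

C = [3/40, 1/5, 2/5, 23/40, 31/40, 31/40, 7/8, 1]
j=0 picked index 1: u0 ∈ [3/40, 1/5)
j=1 picked index 2: u0 ∈ [3/40, 11/40)
j=2 picked index 2: u0 ∈ [-1/20, 3/20)
j=3 picked index 3: u0 ∈ [1/40, 1/5)
j=4 picked index 4: u0 ∈ [3/40, 11/40)
j=5 picked index 4: u0 ∈ [-1/20, 3/20)
j=6 picked index 6: u0 ∈ [1/40, 1/8)
j=7 picked index 7: u0 ∈ [0, 1/8)
intersection: [3/40, 1/8)

3/40 1/8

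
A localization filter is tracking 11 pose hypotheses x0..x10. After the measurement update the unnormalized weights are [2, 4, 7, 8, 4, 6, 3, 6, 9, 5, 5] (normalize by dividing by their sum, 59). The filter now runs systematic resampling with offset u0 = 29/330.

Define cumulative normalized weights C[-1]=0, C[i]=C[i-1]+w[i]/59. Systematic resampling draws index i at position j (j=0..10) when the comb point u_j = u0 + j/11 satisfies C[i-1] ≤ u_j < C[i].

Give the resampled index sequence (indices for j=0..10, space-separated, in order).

C = [2/59, 6/59, 13/59, 21/59, 25/59, 31/59, 34/59, 40/59, 49/59, 54/59, 1]
j=0: u_0=29/330 ∈ [2/59, 6/59) → index 1
j=1: u_1=59/330 ∈ [6/59, 13/59) → index 2
j=2: u_2=89/330 ∈ [13/59, 21/59) → index 3
j=3: u_3=119/330 ∈ [21/59, 25/59) → index 4
j=4: u_4=149/330 ∈ [25/59, 31/59) → index 5
j=5: u_5=179/330 ∈ [31/59, 34/59) → index 6
j=6: u_6=19/30 ∈ [34/59, 40/59) → index 7
j=7: u_7=239/330 ∈ [40/59, 49/59) → index 8
j=8: u_8=269/330 ∈ [40/59, 49/59) → index 8
j=9: u_9=299/330 ∈ [49/59, 54/59) → index 9
j=10: u_10=329/330 ∈ [54/59, 1) → index 10

1 2 3 4 5 6 7 8 8 9 10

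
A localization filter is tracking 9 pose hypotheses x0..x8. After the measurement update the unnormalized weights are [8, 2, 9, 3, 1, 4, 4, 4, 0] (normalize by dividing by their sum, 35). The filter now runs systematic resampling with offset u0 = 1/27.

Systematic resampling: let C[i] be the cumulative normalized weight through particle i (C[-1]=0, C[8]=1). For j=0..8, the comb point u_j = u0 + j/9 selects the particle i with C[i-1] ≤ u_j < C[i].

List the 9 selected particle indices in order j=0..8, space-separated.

0 0 1 2 2 3 5 6 7

C = [8/35, 2/7, 19/35, 22/35, 23/35, 27/35, 31/35, 1, 1]
j=0: u_0=1/27 ∈ [0, 8/35) → index 0
j=1: u_1=4/27 ∈ [0, 8/35) → index 0
j=2: u_2=7/27 ∈ [8/35, 2/7) → index 1
j=3: u_3=10/27 ∈ [2/7, 19/35) → index 2
j=4: u_4=13/27 ∈ [2/7, 19/35) → index 2
j=5: u_5=16/27 ∈ [19/35, 22/35) → index 3
j=6: u_6=19/27 ∈ [23/35, 27/35) → index 5
j=7: u_7=22/27 ∈ [27/35, 31/35) → index 6
j=8: u_8=25/27 ∈ [31/35, 1) → index 7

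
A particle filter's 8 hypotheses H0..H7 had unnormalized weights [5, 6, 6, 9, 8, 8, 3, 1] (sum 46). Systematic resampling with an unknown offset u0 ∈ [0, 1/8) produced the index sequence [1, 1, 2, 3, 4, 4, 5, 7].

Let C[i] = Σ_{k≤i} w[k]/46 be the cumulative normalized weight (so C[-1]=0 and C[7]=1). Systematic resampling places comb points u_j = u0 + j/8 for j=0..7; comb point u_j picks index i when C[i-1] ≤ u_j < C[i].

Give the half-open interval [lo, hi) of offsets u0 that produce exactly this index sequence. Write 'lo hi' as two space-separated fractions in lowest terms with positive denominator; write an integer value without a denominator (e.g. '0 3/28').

5/46 21/184

C = [5/46, 11/46, 17/46, 13/23, 17/23, 21/23, 45/46, 1]
j=0 picked index 1: u0 ∈ [5/46, 11/46)
j=1 picked index 1: u0 ∈ [-3/184, 21/184)
j=2 picked index 2: u0 ∈ [-1/92, 11/92)
j=3 picked index 3: u0 ∈ [-1/184, 35/184)
j=4 picked index 4: u0 ∈ [3/46, 11/46)
j=5 picked index 4: u0 ∈ [-11/184, 21/184)
j=6 picked index 5: u0 ∈ [-1/92, 15/92)
j=7 picked index 7: u0 ∈ [19/184, 1/8)
intersection: [5/46, 21/184)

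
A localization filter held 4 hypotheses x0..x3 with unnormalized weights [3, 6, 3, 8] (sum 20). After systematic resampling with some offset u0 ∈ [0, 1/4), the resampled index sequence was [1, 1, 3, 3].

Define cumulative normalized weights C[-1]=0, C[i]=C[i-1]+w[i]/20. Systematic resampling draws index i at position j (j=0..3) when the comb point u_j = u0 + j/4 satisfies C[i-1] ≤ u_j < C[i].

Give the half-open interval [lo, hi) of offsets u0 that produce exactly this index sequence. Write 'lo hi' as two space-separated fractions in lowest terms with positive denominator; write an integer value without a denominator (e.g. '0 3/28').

C = [3/20, 9/20, 3/5, 1]
j=0 picked index 1: u0 ∈ [3/20, 9/20)
j=1 picked index 1: u0 ∈ [-1/10, 1/5)
j=2 picked index 3: u0 ∈ [1/10, 1/2)
j=3 picked index 3: u0 ∈ [-3/20, 1/4)
intersection: [3/20, 1/5)

3/20 1/5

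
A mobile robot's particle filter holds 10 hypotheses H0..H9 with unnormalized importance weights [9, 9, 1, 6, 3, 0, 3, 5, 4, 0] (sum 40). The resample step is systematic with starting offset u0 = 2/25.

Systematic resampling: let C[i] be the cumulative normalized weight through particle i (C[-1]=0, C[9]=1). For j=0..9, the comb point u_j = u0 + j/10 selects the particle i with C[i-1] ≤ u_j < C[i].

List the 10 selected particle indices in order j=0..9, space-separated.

C = [9/40, 9/20, 19/40, 5/8, 7/10, 7/10, 31/40, 9/10, 1, 1]
j=0: u_0=2/25 ∈ [0, 9/40) → index 0
j=1: u_1=9/50 ∈ [0, 9/40) → index 0
j=2: u_2=7/25 ∈ [9/40, 9/20) → index 1
j=3: u_3=19/50 ∈ [9/40, 9/20) → index 1
j=4: u_4=12/25 ∈ [19/40, 5/8) → index 3
j=5: u_5=29/50 ∈ [19/40, 5/8) → index 3
j=6: u_6=17/25 ∈ [5/8, 7/10) → index 4
j=7: u_7=39/50 ∈ [31/40, 9/10) → index 7
j=8: u_8=22/25 ∈ [31/40, 9/10) → index 7
j=9: u_9=49/50 ∈ [9/10, 1) → index 8

0 0 1 1 3 3 4 7 7 8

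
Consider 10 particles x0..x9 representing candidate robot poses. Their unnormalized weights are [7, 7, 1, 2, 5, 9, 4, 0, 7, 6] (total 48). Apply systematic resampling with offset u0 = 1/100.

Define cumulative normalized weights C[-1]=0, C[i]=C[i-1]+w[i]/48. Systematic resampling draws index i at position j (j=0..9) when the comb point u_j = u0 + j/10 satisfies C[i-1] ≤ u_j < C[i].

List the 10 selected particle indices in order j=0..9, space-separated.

C = [7/48, 7/24, 5/16, 17/48, 11/24, 31/48, 35/48, 35/48, 7/8, 1]
j=0: u_0=1/100 ∈ [0, 7/48) → index 0
j=1: u_1=11/100 ∈ [0, 7/48) → index 0
j=2: u_2=21/100 ∈ [7/48, 7/24) → index 1
j=3: u_3=31/100 ∈ [7/24, 5/16) → index 2
j=4: u_4=41/100 ∈ [17/48, 11/24) → index 4
j=5: u_5=51/100 ∈ [11/24, 31/48) → index 5
j=6: u_6=61/100 ∈ [11/24, 31/48) → index 5
j=7: u_7=71/100 ∈ [31/48, 35/48) → index 6
j=8: u_8=81/100 ∈ [35/48, 7/8) → index 8
j=9: u_9=91/100 ∈ [7/8, 1) → index 9

0 0 1 2 4 5 5 6 8 9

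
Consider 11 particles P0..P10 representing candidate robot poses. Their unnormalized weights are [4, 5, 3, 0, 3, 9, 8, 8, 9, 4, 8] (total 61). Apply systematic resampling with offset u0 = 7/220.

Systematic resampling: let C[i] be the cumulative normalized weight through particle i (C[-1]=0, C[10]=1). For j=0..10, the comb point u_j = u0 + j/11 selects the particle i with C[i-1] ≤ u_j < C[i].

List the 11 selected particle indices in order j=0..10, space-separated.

0 1 4 5 6 6 7 8 8 9 10

C = [4/61, 9/61, 12/61, 12/61, 15/61, 24/61, 32/61, 40/61, 49/61, 53/61, 1]
j=0: u_0=7/220 ∈ [0, 4/61) → index 0
j=1: u_1=27/220 ∈ [4/61, 9/61) → index 1
j=2: u_2=47/220 ∈ [12/61, 15/61) → index 4
j=3: u_3=67/220 ∈ [15/61, 24/61) → index 5
j=4: u_4=87/220 ∈ [24/61, 32/61) → index 6
j=5: u_5=107/220 ∈ [24/61, 32/61) → index 6
j=6: u_6=127/220 ∈ [32/61, 40/61) → index 7
j=7: u_7=147/220 ∈ [40/61, 49/61) → index 8
j=8: u_8=167/220 ∈ [40/61, 49/61) → index 8
j=9: u_9=17/20 ∈ [49/61, 53/61) → index 9
j=10: u_10=207/220 ∈ [53/61, 1) → index 10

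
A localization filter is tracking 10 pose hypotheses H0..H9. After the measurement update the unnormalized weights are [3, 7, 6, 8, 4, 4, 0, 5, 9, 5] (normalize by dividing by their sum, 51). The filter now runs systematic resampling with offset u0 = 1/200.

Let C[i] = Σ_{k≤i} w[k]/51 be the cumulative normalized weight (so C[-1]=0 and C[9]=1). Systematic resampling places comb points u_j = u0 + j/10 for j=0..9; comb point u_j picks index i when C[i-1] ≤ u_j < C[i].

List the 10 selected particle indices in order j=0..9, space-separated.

C = [1/17, 10/51, 16/51, 8/17, 28/51, 32/51, 32/51, 37/51, 46/51, 1]
j=0: u_0=1/200 ∈ [0, 1/17) → index 0
j=1: u_1=21/200 ∈ [1/17, 10/51) → index 1
j=2: u_2=41/200 ∈ [10/51, 16/51) → index 2
j=3: u_3=61/200 ∈ [10/51, 16/51) → index 2
j=4: u_4=81/200 ∈ [16/51, 8/17) → index 3
j=5: u_5=101/200 ∈ [8/17, 28/51) → index 4
j=6: u_6=121/200 ∈ [28/51, 32/51) → index 5
j=7: u_7=141/200 ∈ [32/51, 37/51) → index 7
j=8: u_8=161/200 ∈ [37/51, 46/51) → index 8
j=9: u_9=181/200 ∈ [46/51, 1) → index 9

0 1 2 2 3 4 5 7 8 9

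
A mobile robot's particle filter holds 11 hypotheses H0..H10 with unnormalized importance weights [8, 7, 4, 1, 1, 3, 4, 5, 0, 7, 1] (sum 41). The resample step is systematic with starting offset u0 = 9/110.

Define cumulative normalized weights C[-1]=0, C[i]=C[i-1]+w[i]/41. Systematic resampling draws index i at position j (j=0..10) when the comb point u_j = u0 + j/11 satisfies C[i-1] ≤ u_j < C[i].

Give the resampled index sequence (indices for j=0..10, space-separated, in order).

0 0 1 1 2 5 6 7 9 9 10

C = [8/41, 15/41, 19/41, 20/41, 21/41, 24/41, 28/41, 33/41, 33/41, 40/41, 1]
j=0: u_0=9/110 ∈ [0, 8/41) → index 0
j=1: u_1=19/110 ∈ [0, 8/41) → index 0
j=2: u_2=29/110 ∈ [8/41, 15/41) → index 1
j=3: u_3=39/110 ∈ [8/41, 15/41) → index 1
j=4: u_4=49/110 ∈ [15/41, 19/41) → index 2
j=5: u_5=59/110 ∈ [21/41, 24/41) → index 5
j=6: u_6=69/110 ∈ [24/41, 28/41) → index 6
j=7: u_7=79/110 ∈ [28/41, 33/41) → index 7
j=8: u_8=89/110 ∈ [33/41, 40/41) → index 9
j=9: u_9=9/10 ∈ [33/41, 40/41) → index 9
j=10: u_10=109/110 ∈ [40/41, 1) → index 10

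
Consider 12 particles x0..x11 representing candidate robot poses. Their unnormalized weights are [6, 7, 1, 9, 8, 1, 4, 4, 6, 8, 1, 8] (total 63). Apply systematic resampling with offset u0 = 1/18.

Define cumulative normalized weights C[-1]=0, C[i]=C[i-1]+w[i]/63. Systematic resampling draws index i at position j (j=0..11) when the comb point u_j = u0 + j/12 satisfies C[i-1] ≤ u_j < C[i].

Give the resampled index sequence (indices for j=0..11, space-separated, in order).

0 1 3 3 4 4 6 8 8 9 11 11

C = [2/21, 13/63, 2/9, 23/63, 31/63, 32/63, 4/7, 40/63, 46/63, 6/7, 55/63, 1]
j=0: u_0=1/18 ∈ [0, 2/21) → index 0
j=1: u_1=5/36 ∈ [2/21, 13/63) → index 1
j=2: u_2=2/9 ∈ [2/9, 23/63) → index 3
j=3: u_3=11/36 ∈ [2/9, 23/63) → index 3
j=4: u_4=7/18 ∈ [23/63, 31/63) → index 4
j=5: u_5=17/36 ∈ [23/63, 31/63) → index 4
j=6: u_6=5/9 ∈ [32/63, 4/7) → index 6
j=7: u_7=23/36 ∈ [40/63, 46/63) → index 8
j=8: u_8=13/18 ∈ [40/63, 46/63) → index 8
j=9: u_9=29/36 ∈ [46/63, 6/7) → index 9
j=10: u_10=8/9 ∈ [55/63, 1) → index 11
j=11: u_11=35/36 ∈ [55/63, 1) → index 11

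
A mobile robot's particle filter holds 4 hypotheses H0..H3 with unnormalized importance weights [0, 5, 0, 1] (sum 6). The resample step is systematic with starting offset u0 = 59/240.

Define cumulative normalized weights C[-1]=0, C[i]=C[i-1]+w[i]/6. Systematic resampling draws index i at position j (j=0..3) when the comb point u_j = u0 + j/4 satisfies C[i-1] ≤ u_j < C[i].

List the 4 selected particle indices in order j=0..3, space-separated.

1 1 1 3

C = [0, 5/6, 5/6, 1]
j=0: u_0=59/240 ∈ [0, 5/6) → index 1
j=1: u_1=119/240 ∈ [0, 5/6) → index 1
j=2: u_2=179/240 ∈ [0, 5/6) → index 1
j=3: u_3=239/240 ∈ [5/6, 1) → index 3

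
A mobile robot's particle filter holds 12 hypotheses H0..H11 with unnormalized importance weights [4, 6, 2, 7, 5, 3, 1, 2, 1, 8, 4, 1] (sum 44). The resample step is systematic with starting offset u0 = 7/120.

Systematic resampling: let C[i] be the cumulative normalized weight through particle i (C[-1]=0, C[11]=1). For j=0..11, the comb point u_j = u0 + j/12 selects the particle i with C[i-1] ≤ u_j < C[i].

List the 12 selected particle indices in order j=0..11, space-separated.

C = [1/11, 5/22, 3/11, 19/44, 6/11, 27/44, 7/11, 15/22, 31/44, 39/44, 43/44, 1]
j=0: u_0=7/120 ∈ [0, 1/11) → index 0
j=1: u_1=17/120 ∈ [1/11, 5/22) → index 1
j=2: u_2=9/40 ∈ [1/11, 5/22) → index 1
j=3: u_3=37/120 ∈ [3/11, 19/44) → index 3
j=4: u_4=47/120 ∈ [3/11, 19/44) → index 3
j=5: u_5=19/40 ∈ [19/44, 6/11) → index 4
j=6: u_6=67/120 ∈ [6/11, 27/44) → index 5
j=7: u_7=77/120 ∈ [7/11, 15/22) → index 7
j=8: u_8=29/40 ∈ [31/44, 39/44) → index 9
j=9: u_9=97/120 ∈ [31/44, 39/44) → index 9
j=10: u_10=107/120 ∈ [39/44, 43/44) → index 10
j=11: u_11=39/40 ∈ [39/44, 43/44) → index 10

0 1 1 3 3 4 5 7 9 9 10 10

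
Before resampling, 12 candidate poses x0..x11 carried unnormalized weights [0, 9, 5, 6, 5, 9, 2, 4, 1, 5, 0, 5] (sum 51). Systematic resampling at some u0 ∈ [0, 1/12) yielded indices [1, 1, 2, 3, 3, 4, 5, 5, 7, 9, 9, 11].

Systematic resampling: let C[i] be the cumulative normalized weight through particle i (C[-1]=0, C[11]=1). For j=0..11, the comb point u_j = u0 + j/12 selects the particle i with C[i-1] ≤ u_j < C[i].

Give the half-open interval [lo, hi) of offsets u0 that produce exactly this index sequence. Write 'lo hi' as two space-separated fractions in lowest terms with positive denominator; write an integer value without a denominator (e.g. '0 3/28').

11/204 1/17

C = [0, 3/17, 14/51, 20/51, 25/51, 2/3, 12/17, 40/51, 41/51, 46/51, 46/51, 1]
j=0 picked index 1: u0 ∈ [0, 3/17)
j=1 picked index 1: u0 ∈ [-1/12, 19/204)
j=2 picked index 2: u0 ∈ [1/102, 11/102)
j=3 picked index 3: u0 ∈ [5/204, 29/204)
j=4 picked index 3: u0 ∈ [-1/17, 1/17)
j=5 picked index 4: u0 ∈ [-5/204, 5/68)
j=6 picked index 5: u0 ∈ [-1/102, 1/6)
j=7 picked index 5: u0 ∈ [-19/204, 1/12)
j=8 picked index 7: u0 ∈ [2/51, 2/17)
j=9 picked index 9: u0 ∈ [11/204, 31/204)
j=10 picked index 9: u0 ∈ [-1/34, 7/102)
j=11 picked index 11: u0 ∈ [-1/68, 1/12)
intersection: [11/204, 1/17)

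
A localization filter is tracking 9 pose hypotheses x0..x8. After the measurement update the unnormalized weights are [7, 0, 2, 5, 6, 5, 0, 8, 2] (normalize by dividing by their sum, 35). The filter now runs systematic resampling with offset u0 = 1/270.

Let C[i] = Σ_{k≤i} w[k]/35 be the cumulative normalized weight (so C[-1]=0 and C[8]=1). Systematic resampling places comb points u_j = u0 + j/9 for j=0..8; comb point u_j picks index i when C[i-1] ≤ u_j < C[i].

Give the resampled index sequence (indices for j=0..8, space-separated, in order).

0 0 2 3 4 4 5 7 7

C = [1/5, 1/5, 9/35, 2/5, 4/7, 5/7, 5/7, 33/35, 1]
j=0: u_0=1/270 ∈ [0, 1/5) → index 0
j=1: u_1=31/270 ∈ [0, 1/5) → index 0
j=2: u_2=61/270 ∈ [1/5, 9/35) → index 2
j=3: u_3=91/270 ∈ [9/35, 2/5) → index 3
j=4: u_4=121/270 ∈ [2/5, 4/7) → index 4
j=5: u_5=151/270 ∈ [2/5, 4/7) → index 4
j=6: u_6=181/270 ∈ [4/7, 5/7) → index 5
j=7: u_7=211/270 ∈ [5/7, 33/35) → index 7
j=8: u_8=241/270 ∈ [5/7, 33/35) → index 7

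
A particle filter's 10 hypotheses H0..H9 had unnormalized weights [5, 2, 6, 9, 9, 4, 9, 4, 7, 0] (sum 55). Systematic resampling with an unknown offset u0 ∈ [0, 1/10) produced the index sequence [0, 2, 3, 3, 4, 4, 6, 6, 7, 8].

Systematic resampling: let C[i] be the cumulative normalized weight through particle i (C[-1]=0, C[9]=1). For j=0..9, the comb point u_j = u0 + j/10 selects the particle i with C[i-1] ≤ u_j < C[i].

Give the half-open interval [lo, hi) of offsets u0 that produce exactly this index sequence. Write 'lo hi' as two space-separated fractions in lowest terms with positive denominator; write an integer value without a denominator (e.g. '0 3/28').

2/55 7/110

C = [1/11, 7/55, 13/55, 2/5, 31/55, 7/11, 4/5, 48/55, 1, 1]
j=0 picked index 0: u0 ∈ [0, 1/11)
j=1 picked index 2: u0 ∈ [3/110, 3/22)
j=2 picked index 3: u0 ∈ [2/55, 1/5)
j=3 picked index 3: u0 ∈ [-7/110, 1/10)
j=4 picked index 4: u0 ∈ [0, 9/55)
j=5 picked index 4: u0 ∈ [-1/10, 7/110)
j=6 picked index 6: u0 ∈ [2/55, 1/5)
j=7 picked index 6: u0 ∈ [-7/110, 1/10)
j=8 picked index 7: u0 ∈ [0, 4/55)
j=9 picked index 8: u0 ∈ [-3/110, 1/10)
intersection: [2/55, 7/110)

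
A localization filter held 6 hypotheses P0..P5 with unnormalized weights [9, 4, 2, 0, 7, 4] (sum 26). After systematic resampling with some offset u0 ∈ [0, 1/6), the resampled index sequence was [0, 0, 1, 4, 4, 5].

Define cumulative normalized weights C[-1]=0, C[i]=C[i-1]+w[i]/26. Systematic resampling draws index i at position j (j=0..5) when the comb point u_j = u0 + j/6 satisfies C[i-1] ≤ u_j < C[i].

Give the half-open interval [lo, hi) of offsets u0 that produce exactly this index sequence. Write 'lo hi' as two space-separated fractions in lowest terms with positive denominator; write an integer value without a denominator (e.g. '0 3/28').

C = [9/26, 1/2, 15/26, 15/26, 11/13, 1]
j=0 picked index 0: u0 ∈ [0, 9/26)
j=1 picked index 0: u0 ∈ [-1/6, 7/39)
j=2 picked index 1: u0 ∈ [1/78, 1/6)
j=3 picked index 4: u0 ∈ [1/13, 9/26)
j=4 picked index 4: u0 ∈ [-7/78, 7/39)
j=5 picked index 5: u0 ∈ [1/78, 1/6)
intersection: [1/13, 1/6)

1/13 1/6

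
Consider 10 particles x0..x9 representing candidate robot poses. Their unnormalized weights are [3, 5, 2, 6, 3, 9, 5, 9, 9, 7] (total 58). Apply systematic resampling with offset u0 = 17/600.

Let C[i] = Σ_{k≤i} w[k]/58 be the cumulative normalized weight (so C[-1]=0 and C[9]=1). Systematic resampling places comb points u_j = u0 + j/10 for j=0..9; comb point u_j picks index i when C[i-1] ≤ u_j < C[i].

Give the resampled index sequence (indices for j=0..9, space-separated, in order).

C = [3/58, 4/29, 5/29, 8/29, 19/58, 14/29, 33/58, 21/29, 51/58, 1]
j=0: u_0=17/600 ∈ [0, 3/58) → index 0
j=1: u_1=77/600 ∈ [3/58, 4/29) → index 1
j=2: u_2=137/600 ∈ [5/29, 8/29) → index 3
j=3: u_3=197/600 ∈ [19/58, 14/29) → index 5
j=4: u_4=257/600 ∈ [19/58, 14/29) → index 5
j=5: u_5=317/600 ∈ [14/29, 33/58) → index 6
j=6: u_6=377/600 ∈ [33/58, 21/29) → index 7
j=7: u_7=437/600 ∈ [21/29, 51/58) → index 8
j=8: u_8=497/600 ∈ [21/29, 51/58) → index 8
j=9: u_9=557/600 ∈ [51/58, 1) → index 9

0 1 3 5 5 6 7 8 8 9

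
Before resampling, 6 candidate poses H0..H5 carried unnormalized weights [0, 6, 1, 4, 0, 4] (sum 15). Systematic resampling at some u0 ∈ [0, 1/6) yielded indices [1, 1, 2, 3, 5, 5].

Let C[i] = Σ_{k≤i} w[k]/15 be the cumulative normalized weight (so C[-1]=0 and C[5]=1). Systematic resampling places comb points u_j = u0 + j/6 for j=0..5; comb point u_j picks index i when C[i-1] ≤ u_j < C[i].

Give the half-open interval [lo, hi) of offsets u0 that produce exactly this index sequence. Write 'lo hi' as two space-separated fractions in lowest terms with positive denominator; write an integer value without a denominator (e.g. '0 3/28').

C = [0, 2/5, 7/15, 11/15, 11/15, 1]
j=0 picked index 1: u0 ∈ [0, 2/5)
j=1 picked index 1: u0 ∈ [-1/6, 7/30)
j=2 picked index 2: u0 ∈ [1/15, 2/15)
j=3 picked index 3: u0 ∈ [-1/30, 7/30)
j=4 picked index 5: u0 ∈ [1/15, 1/3)
j=5 picked index 5: u0 ∈ [-1/10, 1/6)
intersection: [1/15, 2/15)

1/15 2/15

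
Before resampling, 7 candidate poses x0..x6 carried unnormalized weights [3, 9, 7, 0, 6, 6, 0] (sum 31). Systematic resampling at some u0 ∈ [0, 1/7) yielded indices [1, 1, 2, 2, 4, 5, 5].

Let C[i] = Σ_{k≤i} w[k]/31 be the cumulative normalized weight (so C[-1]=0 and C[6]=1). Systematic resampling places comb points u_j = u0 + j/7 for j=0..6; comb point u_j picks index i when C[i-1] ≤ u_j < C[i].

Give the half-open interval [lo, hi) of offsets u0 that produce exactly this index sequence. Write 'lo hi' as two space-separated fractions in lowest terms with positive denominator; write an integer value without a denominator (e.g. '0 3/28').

C = [3/31, 12/31, 19/31, 19/31, 25/31, 1, 1]
j=0 picked index 1: u0 ∈ [3/31, 12/31)
j=1 picked index 1: u0 ∈ [-10/217, 53/217)
j=2 picked index 2: u0 ∈ [22/217, 71/217)
j=3 picked index 2: u0 ∈ [-9/217, 40/217)
j=4 picked index 4: u0 ∈ [9/217, 51/217)
j=5 picked index 5: u0 ∈ [20/217, 2/7)
j=6 picked index 5: u0 ∈ [-11/217, 1/7)
intersection: [22/217, 1/7)

22/217 1/7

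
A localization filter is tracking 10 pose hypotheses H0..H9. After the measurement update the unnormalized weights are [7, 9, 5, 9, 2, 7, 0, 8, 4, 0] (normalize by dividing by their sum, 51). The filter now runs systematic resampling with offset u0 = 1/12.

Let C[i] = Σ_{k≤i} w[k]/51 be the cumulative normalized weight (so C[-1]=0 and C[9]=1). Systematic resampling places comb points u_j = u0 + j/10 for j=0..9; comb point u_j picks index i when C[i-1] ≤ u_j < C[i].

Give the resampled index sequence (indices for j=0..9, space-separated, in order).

C = [7/51, 16/51, 7/17, 10/17, 32/51, 13/17, 13/17, 47/51, 1, 1]
j=0: u_0=1/12 ∈ [0, 7/51) → index 0
j=1: u_1=11/60 ∈ [7/51, 16/51) → index 1
j=2: u_2=17/60 ∈ [7/51, 16/51) → index 1
j=3: u_3=23/60 ∈ [16/51, 7/17) → index 2
j=4: u_4=29/60 ∈ [7/17, 10/17) → index 3
j=5: u_5=7/12 ∈ [7/17, 10/17) → index 3
j=6: u_6=41/60 ∈ [32/51, 13/17) → index 5
j=7: u_7=47/60 ∈ [13/17, 47/51) → index 7
j=8: u_8=53/60 ∈ [13/17, 47/51) → index 7
j=9: u_9=59/60 ∈ [47/51, 1) → index 8

0 1 1 2 3 3 5 7 7 8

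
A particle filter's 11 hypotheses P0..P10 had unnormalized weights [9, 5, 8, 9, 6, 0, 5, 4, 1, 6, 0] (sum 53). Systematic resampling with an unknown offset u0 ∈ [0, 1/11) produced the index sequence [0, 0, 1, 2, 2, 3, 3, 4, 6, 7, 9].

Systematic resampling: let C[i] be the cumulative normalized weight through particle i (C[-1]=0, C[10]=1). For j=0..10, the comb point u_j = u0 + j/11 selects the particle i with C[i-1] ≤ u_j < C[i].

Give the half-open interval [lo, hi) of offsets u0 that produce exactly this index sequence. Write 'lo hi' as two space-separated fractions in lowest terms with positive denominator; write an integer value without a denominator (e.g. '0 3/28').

0 23/583

C = [9/53, 14/53, 22/53, 31/53, 37/53, 37/53, 42/53, 46/53, 47/53, 1, 1]
j=0 picked index 0: u0 ∈ [0, 9/53)
j=1 picked index 0: u0 ∈ [-1/11, 46/583)
j=2 picked index 1: u0 ∈ [-7/583, 48/583)
j=3 picked index 2: u0 ∈ [-5/583, 83/583)
j=4 picked index 2: u0 ∈ [-58/583, 30/583)
j=5 picked index 3: u0 ∈ [-23/583, 76/583)
j=6 picked index 3: u0 ∈ [-76/583, 23/583)
j=7 picked index 4: u0 ∈ [-30/583, 36/583)
j=8 picked index 6: u0 ∈ [-17/583, 38/583)
j=9 picked index 7: u0 ∈ [-15/583, 29/583)
j=10 picked index 9: u0 ∈ [-13/583, 1/11)
intersection: [0, 23/583)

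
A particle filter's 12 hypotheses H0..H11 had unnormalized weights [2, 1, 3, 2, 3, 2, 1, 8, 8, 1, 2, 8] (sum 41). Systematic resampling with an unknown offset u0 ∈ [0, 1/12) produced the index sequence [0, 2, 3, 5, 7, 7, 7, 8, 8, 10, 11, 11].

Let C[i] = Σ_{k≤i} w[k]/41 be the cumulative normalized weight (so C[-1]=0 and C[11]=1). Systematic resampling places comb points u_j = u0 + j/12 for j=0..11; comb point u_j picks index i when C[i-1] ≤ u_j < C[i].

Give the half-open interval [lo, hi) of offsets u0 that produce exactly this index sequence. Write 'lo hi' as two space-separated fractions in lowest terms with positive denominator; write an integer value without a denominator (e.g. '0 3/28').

C = [2/41, 3/41, 6/41, 8/41, 11/41, 13/41, 14/41, 22/41, 30/41, 31/41, 33/41, 1]
j=0 picked index 0: u0 ∈ [0, 2/41)
j=1 picked index 2: u0 ∈ [-5/492, 31/492)
j=2 picked index 3: u0 ∈ [-5/246, 7/246)
j=3 picked index 5: u0 ∈ [3/164, 11/164)
j=4 picked index 7: u0 ∈ [1/123, 25/123)
j=5 picked index 7: u0 ∈ [-37/492, 59/492)
j=6 picked index 7: u0 ∈ [-13/82, 3/82)
j=7 picked index 8: u0 ∈ [-23/492, 73/492)
j=8 picked index 8: u0 ∈ [-16/123, 8/123)
j=9 picked index 10: u0 ∈ [1/164, 9/164)
j=10 picked index 11: u0 ∈ [-7/246, 1/6)
j=11 picked index 11: u0 ∈ [-55/492, 1/12)
intersection: [3/164, 7/246)

3/164 7/246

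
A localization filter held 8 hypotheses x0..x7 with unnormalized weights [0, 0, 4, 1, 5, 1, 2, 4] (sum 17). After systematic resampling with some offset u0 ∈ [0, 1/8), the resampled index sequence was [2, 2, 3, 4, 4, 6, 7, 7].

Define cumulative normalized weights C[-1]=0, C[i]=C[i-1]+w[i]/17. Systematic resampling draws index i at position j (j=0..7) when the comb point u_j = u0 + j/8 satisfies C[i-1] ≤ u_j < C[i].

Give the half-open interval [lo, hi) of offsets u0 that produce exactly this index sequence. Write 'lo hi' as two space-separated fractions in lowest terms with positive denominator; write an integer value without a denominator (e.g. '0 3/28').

3/136 3/68

C = [0, 0, 4/17, 5/17, 10/17, 11/17, 13/17, 1]
j=0 picked index 2: u0 ∈ [0, 4/17)
j=1 picked index 2: u0 ∈ [-1/8, 15/136)
j=2 picked index 3: u0 ∈ [-1/68, 3/68)
j=3 picked index 4: u0 ∈ [-11/136, 29/136)
j=4 picked index 4: u0 ∈ [-7/34, 3/34)
j=5 picked index 6: u0 ∈ [3/136, 19/136)
j=6 picked index 7: u0 ∈ [1/68, 1/4)
j=7 picked index 7: u0 ∈ [-15/136, 1/8)
intersection: [3/136, 3/68)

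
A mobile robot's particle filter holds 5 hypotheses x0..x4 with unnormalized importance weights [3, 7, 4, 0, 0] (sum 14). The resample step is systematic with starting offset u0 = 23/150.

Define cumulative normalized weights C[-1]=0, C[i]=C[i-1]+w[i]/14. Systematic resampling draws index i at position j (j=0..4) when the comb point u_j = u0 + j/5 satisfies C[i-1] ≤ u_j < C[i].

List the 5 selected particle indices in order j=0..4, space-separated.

C = [3/14, 5/7, 1, 1, 1]
j=0: u_0=23/150 ∈ [0, 3/14) → index 0
j=1: u_1=53/150 ∈ [3/14, 5/7) → index 1
j=2: u_2=83/150 ∈ [3/14, 5/7) → index 1
j=3: u_3=113/150 ∈ [5/7, 1) → index 2
j=4: u_4=143/150 ∈ [5/7, 1) → index 2

0 1 1 2 2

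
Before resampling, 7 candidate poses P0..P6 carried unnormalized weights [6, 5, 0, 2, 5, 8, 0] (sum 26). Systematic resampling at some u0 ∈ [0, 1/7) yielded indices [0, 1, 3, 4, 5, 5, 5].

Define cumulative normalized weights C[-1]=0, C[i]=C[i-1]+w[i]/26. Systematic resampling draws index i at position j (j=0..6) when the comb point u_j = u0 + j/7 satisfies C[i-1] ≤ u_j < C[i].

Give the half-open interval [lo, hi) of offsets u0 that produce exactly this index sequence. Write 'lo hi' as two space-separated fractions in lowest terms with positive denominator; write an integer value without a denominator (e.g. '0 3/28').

C = [3/13, 11/26, 11/26, 1/2, 9/13, 1, 1]
j=0 picked index 0: u0 ∈ [0, 3/13)
j=1 picked index 1: u0 ∈ [8/91, 51/182)
j=2 picked index 3: u0 ∈ [25/182, 3/14)
j=3 picked index 4: u0 ∈ [1/14, 24/91)
j=4 picked index 5: u0 ∈ [11/91, 3/7)
j=5 picked index 5: u0 ∈ [-2/91, 2/7)
j=6 picked index 5: u0 ∈ [-15/91, 1/7)
intersection: [25/182, 1/7)

25/182 1/7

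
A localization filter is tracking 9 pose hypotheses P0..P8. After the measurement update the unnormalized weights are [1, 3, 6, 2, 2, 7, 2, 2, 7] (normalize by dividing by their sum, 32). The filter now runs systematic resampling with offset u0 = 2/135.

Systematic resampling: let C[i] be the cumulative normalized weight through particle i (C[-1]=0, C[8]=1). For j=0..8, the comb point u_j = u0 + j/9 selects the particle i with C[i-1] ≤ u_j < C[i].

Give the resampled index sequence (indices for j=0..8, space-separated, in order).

0 2 2 3 5 5 6 8 8

C = [1/32, 1/8, 5/16, 3/8, 7/16, 21/32, 23/32, 25/32, 1]
j=0: u_0=2/135 ∈ [0, 1/32) → index 0
j=1: u_1=17/135 ∈ [1/8, 5/16) → index 2
j=2: u_2=32/135 ∈ [1/8, 5/16) → index 2
j=3: u_3=47/135 ∈ [5/16, 3/8) → index 3
j=4: u_4=62/135 ∈ [7/16, 21/32) → index 5
j=5: u_5=77/135 ∈ [7/16, 21/32) → index 5
j=6: u_6=92/135 ∈ [21/32, 23/32) → index 6
j=7: u_7=107/135 ∈ [25/32, 1) → index 8
j=8: u_8=122/135 ∈ [25/32, 1) → index 8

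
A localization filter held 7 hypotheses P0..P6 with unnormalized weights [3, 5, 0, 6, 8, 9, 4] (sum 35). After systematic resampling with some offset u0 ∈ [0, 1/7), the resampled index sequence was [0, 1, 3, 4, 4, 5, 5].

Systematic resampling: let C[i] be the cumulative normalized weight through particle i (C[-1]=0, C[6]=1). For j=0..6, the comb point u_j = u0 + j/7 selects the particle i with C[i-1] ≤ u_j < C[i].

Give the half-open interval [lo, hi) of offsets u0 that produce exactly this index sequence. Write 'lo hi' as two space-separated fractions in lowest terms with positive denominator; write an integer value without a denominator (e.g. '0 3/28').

C = [3/35, 8/35, 8/35, 2/5, 22/35, 31/35, 1]
j=0 picked index 0: u0 ∈ [0, 3/35)
j=1 picked index 1: u0 ∈ [-2/35, 3/35)
j=2 picked index 3: u0 ∈ [-2/35, 4/35)
j=3 picked index 4: u0 ∈ [-1/35, 1/5)
j=4 picked index 4: u0 ∈ [-6/35, 2/35)
j=5 picked index 5: u0 ∈ [-3/35, 6/35)
j=6 picked index 5: u0 ∈ [-8/35, 1/35)
intersection: [0, 1/35)

0 1/35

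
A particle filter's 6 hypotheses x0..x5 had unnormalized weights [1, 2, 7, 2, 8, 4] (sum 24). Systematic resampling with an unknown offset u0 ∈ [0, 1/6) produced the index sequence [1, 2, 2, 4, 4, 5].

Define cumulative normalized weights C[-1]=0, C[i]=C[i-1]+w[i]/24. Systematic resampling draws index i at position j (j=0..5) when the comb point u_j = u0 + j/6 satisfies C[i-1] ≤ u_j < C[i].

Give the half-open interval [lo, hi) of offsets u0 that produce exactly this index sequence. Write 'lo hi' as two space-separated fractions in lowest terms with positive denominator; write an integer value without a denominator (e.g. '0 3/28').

C = [1/24, 1/8, 5/12, 1/2, 5/6, 1]
j=0 picked index 1: u0 ∈ [1/24, 1/8)
j=1 picked index 2: u0 ∈ [-1/24, 1/4)
j=2 picked index 2: u0 ∈ [-5/24, 1/12)
j=3 picked index 4: u0 ∈ [0, 1/3)
j=4 picked index 4: u0 ∈ [-1/6, 1/6)
j=5 picked index 5: u0 ∈ [0, 1/6)
intersection: [1/24, 1/12)

1/24 1/12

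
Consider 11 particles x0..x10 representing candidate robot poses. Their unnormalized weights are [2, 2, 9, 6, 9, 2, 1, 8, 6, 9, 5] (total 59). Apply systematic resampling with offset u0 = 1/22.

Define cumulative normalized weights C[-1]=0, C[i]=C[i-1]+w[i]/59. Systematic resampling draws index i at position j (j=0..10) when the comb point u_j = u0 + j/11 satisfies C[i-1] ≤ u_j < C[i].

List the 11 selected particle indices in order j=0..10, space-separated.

1 2 3 3 4 5 7 8 9 9 10

C = [2/59, 4/59, 13/59, 19/59, 28/59, 30/59, 31/59, 39/59, 45/59, 54/59, 1]
j=0: u_0=1/22 ∈ [2/59, 4/59) → index 1
j=1: u_1=3/22 ∈ [4/59, 13/59) → index 2
j=2: u_2=5/22 ∈ [13/59, 19/59) → index 3
j=3: u_3=7/22 ∈ [13/59, 19/59) → index 3
j=4: u_4=9/22 ∈ [19/59, 28/59) → index 4
j=5: u_5=1/2 ∈ [28/59, 30/59) → index 5
j=6: u_6=13/22 ∈ [31/59, 39/59) → index 7
j=7: u_7=15/22 ∈ [39/59, 45/59) → index 8
j=8: u_8=17/22 ∈ [45/59, 54/59) → index 9
j=9: u_9=19/22 ∈ [45/59, 54/59) → index 9
j=10: u_10=21/22 ∈ [54/59, 1) → index 10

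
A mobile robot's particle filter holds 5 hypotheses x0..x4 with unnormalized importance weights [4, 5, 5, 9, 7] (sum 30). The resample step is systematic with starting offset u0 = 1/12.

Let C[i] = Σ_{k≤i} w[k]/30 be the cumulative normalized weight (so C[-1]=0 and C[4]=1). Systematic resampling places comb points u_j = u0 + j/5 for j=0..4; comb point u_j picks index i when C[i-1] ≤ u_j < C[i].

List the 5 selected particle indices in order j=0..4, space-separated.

C = [2/15, 3/10, 7/15, 23/30, 1]
j=0: u_0=1/12 ∈ [0, 2/15) → index 0
j=1: u_1=17/60 ∈ [2/15, 3/10) → index 1
j=2: u_2=29/60 ∈ [7/15, 23/30) → index 3
j=3: u_3=41/60 ∈ [7/15, 23/30) → index 3
j=4: u_4=53/60 ∈ [23/30, 1) → index 4

0 1 3 3 4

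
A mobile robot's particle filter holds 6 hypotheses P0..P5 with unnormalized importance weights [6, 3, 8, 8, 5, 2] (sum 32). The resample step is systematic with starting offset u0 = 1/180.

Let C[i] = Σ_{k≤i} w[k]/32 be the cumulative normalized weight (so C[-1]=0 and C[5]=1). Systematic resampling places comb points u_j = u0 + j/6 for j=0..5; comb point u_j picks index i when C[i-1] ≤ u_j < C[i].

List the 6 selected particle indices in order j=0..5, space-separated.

C = [3/16, 9/32, 17/32, 25/32, 15/16, 1]
j=0: u_0=1/180 ∈ [0, 3/16) → index 0
j=1: u_1=31/180 ∈ [0, 3/16) → index 0
j=2: u_2=61/180 ∈ [9/32, 17/32) → index 2
j=3: u_3=91/180 ∈ [9/32, 17/32) → index 2
j=4: u_4=121/180 ∈ [17/32, 25/32) → index 3
j=5: u_5=151/180 ∈ [25/32, 15/16) → index 4

0 0 2 2 3 4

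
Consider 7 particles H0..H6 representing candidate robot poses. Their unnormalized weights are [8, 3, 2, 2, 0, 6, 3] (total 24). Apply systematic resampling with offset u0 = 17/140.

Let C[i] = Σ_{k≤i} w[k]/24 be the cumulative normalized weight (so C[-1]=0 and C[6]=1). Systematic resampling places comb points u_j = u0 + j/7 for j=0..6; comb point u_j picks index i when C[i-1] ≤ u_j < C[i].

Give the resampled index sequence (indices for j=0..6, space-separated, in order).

C = [1/3, 11/24, 13/24, 5/8, 5/8, 7/8, 1]
j=0: u_0=17/140 ∈ [0, 1/3) → index 0
j=1: u_1=37/140 ∈ [0, 1/3) → index 0
j=2: u_2=57/140 ∈ [1/3, 11/24) → index 1
j=3: u_3=11/20 ∈ [13/24, 5/8) → index 3
j=4: u_4=97/140 ∈ [5/8, 7/8) → index 5
j=5: u_5=117/140 ∈ [5/8, 7/8) → index 5
j=6: u_6=137/140 ∈ [7/8, 1) → index 6

0 0 1 3 5 5 6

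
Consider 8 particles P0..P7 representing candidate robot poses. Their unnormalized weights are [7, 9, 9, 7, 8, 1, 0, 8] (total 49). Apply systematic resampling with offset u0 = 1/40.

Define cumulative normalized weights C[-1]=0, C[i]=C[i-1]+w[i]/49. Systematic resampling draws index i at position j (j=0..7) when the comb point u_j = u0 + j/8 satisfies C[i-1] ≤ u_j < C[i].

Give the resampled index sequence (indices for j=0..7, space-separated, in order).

0 1 1 2 3 3 4 7

C = [1/7, 16/49, 25/49, 32/49, 40/49, 41/49, 41/49, 1]
j=0: u_0=1/40 ∈ [0, 1/7) → index 0
j=1: u_1=3/20 ∈ [1/7, 16/49) → index 1
j=2: u_2=11/40 ∈ [1/7, 16/49) → index 1
j=3: u_3=2/5 ∈ [16/49, 25/49) → index 2
j=4: u_4=21/40 ∈ [25/49, 32/49) → index 3
j=5: u_5=13/20 ∈ [25/49, 32/49) → index 3
j=6: u_6=31/40 ∈ [32/49, 40/49) → index 4
j=7: u_7=9/10 ∈ [41/49, 1) → index 7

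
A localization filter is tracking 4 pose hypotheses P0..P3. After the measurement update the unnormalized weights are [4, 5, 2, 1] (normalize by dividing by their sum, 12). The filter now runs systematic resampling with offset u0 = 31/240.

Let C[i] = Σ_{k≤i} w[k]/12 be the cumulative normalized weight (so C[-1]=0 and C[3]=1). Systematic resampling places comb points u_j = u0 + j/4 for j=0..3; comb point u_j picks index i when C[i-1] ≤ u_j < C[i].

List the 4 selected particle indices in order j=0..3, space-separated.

0 1 1 2

C = [1/3, 3/4, 11/12, 1]
j=0: u_0=31/240 ∈ [0, 1/3) → index 0
j=1: u_1=91/240 ∈ [1/3, 3/4) → index 1
j=2: u_2=151/240 ∈ [1/3, 3/4) → index 1
j=3: u_3=211/240 ∈ [3/4, 11/12) → index 2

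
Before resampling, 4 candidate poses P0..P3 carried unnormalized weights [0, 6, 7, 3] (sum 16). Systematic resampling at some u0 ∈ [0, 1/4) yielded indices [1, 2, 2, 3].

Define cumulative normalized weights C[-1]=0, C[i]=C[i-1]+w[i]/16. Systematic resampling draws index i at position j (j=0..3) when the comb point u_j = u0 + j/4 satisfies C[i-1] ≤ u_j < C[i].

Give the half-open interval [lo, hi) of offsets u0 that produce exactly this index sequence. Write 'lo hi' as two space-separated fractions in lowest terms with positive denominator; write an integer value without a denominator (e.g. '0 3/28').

C = [0, 3/8, 13/16, 1]
j=0 picked index 1: u0 ∈ [0, 3/8)
j=1 picked index 2: u0 ∈ [1/8, 9/16)
j=2 picked index 2: u0 ∈ [-1/8, 5/16)
j=3 picked index 3: u0 ∈ [1/16, 1/4)
intersection: [1/8, 1/4)

1/8 1/4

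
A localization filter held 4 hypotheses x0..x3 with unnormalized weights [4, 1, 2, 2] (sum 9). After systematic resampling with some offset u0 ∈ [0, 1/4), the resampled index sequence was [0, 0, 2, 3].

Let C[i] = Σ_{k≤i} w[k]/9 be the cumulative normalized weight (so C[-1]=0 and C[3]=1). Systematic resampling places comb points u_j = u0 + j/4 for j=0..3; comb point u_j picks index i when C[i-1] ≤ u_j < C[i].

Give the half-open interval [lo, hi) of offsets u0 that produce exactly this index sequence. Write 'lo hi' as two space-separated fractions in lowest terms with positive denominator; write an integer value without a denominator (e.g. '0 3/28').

C = [4/9, 5/9, 7/9, 1]
j=0 picked index 0: u0 ∈ [0, 4/9)
j=1 picked index 0: u0 ∈ [-1/4, 7/36)
j=2 picked index 2: u0 ∈ [1/18, 5/18)
j=3 picked index 3: u0 ∈ [1/36, 1/4)
intersection: [1/18, 7/36)

1/18 7/36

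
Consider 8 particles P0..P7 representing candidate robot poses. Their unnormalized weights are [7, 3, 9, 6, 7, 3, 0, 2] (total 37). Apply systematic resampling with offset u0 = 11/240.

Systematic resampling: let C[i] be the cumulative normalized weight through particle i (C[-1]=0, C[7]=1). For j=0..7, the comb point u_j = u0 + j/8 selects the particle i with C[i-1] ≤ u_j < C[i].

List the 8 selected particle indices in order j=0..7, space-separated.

0 0 2 2 3 3 4 5

C = [7/37, 10/37, 19/37, 25/37, 32/37, 35/37, 35/37, 1]
j=0: u_0=11/240 ∈ [0, 7/37) → index 0
j=1: u_1=41/240 ∈ [0, 7/37) → index 0
j=2: u_2=71/240 ∈ [10/37, 19/37) → index 2
j=3: u_3=101/240 ∈ [10/37, 19/37) → index 2
j=4: u_4=131/240 ∈ [19/37, 25/37) → index 3
j=5: u_5=161/240 ∈ [19/37, 25/37) → index 3
j=6: u_6=191/240 ∈ [25/37, 32/37) → index 4
j=7: u_7=221/240 ∈ [32/37, 35/37) → index 5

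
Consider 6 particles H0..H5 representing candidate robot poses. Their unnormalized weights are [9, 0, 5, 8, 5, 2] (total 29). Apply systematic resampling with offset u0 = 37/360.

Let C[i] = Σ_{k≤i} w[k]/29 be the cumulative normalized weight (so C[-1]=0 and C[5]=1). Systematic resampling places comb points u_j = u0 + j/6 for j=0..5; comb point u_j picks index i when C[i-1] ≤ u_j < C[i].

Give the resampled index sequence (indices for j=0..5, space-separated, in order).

C = [9/29, 9/29, 14/29, 22/29, 27/29, 1]
j=0: u_0=37/360 ∈ [0, 9/29) → index 0
j=1: u_1=97/360 ∈ [0, 9/29) → index 0
j=2: u_2=157/360 ∈ [9/29, 14/29) → index 2
j=3: u_3=217/360 ∈ [14/29, 22/29) → index 3
j=4: u_4=277/360 ∈ [22/29, 27/29) → index 4
j=5: u_5=337/360 ∈ [27/29, 1) → index 5

0 0 2 3 4 5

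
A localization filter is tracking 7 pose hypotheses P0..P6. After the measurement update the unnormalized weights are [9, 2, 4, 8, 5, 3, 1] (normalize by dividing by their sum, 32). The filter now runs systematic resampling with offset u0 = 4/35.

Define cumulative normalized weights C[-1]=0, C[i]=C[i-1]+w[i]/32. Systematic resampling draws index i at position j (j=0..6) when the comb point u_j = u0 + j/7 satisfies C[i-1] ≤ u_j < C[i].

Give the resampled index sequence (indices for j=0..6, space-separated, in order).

0 0 2 3 3 4 6

C = [9/32, 11/32, 15/32, 23/32, 7/8, 31/32, 1]
j=0: u_0=4/35 ∈ [0, 9/32) → index 0
j=1: u_1=9/35 ∈ [0, 9/32) → index 0
j=2: u_2=2/5 ∈ [11/32, 15/32) → index 2
j=3: u_3=19/35 ∈ [15/32, 23/32) → index 3
j=4: u_4=24/35 ∈ [15/32, 23/32) → index 3
j=5: u_5=29/35 ∈ [23/32, 7/8) → index 4
j=6: u_6=34/35 ∈ [31/32, 1) → index 6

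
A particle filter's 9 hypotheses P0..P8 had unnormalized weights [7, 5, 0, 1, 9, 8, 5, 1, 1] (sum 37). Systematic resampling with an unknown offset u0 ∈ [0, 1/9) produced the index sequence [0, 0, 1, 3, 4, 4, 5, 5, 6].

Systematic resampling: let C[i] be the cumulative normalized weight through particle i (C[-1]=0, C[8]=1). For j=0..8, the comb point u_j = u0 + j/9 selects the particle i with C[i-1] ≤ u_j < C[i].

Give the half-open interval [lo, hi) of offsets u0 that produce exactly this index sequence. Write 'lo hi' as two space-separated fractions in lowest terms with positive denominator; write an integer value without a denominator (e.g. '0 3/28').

0 2/111

C = [7/37, 12/37, 12/37, 13/37, 22/37, 30/37, 35/37, 36/37, 1]
j=0 picked index 0: u0 ∈ [0, 7/37)
j=1 picked index 0: u0 ∈ [-1/9, 26/333)
j=2 picked index 1: u0 ∈ [-11/333, 34/333)
j=3 picked index 3: u0 ∈ [-1/111, 2/111)
j=4 picked index 4: u0 ∈ [-31/333, 50/333)
j=5 picked index 4: u0 ∈ [-68/333, 13/333)
j=6 picked index 5: u0 ∈ [-8/111, 16/111)
j=7 picked index 5: u0 ∈ [-61/333, 11/333)
j=8 picked index 6: u0 ∈ [-26/333, 19/333)
intersection: [0, 2/111)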